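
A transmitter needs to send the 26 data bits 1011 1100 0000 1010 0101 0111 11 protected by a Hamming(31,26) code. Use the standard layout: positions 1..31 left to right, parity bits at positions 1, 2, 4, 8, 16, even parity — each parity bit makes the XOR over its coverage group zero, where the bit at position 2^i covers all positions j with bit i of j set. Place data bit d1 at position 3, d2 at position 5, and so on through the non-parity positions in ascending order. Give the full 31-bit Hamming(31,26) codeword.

Place data bits at non-power-of-two positions: b3=1, b5=0, b6=1, b7=1, b9=1, b10=1, b11=0, b12=0, b13=0, b14=0, b15=0, b17=0, b18=1, b19=0, b20=1, b21=0, b22=0, b23=1, b24=0, b25=1, b26=0, b27=1, b28=1, b29=1, b30=1, b31=1.
p1 = XOR of data positions {3,5,7,9,11,13,15,17,19,21,23,25,27,29,31} = 1⊕0⊕1⊕1⊕0⊕0⊕0⊕0⊕0⊕0⊕1⊕1⊕1⊕1⊕1 = 0
p2 = XOR of data positions {3,6,7,10,11,14,15,18,19,22,23,26,27,30,31} = 1⊕1⊕1⊕1⊕0⊕0⊕0⊕1⊕0⊕0⊕1⊕0⊕1⊕1⊕1 = 1
p4 = XOR of data positions {5,6,7,12,13,14,15,20,21,22,23,28,29,30,31} = 0⊕1⊕1⊕0⊕0⊕0⊕0⊕1⊕0⊕0⊕1⊕1⊕1⊕1⊕1 = 0
p8 = XOR of data positions {9,10,11,12,13,14,15,24,25,26,27,28,29,30,31} = 1⊕1⊕0⊕0⊕0⊕0⊕0⊕0⊕1⊕0⊕1⊕1⊕1⊕1⊕1 = 0
p16 = XOR of data positions {17,18,19,20,21,22,23,24,25,26,27,28,29,30,31} = 0⊕1⊕0⊕1⊕0⊕0⊕1⊕0⊕1⊕0⊕1⊕1⊕1⊕1⊕1 = 1
Codeword b1..b31 = 0110011011000001010100101011111

0110011011000001010100101011111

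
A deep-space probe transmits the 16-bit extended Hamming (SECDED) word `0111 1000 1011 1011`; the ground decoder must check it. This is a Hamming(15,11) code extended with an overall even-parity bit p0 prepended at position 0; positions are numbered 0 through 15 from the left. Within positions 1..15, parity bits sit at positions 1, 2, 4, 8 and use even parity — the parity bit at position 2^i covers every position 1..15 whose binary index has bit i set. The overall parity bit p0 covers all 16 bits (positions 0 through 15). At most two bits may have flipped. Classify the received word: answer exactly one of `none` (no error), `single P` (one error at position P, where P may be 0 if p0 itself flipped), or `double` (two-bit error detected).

s1: b1⊕b3⊕b5⊕b7⊕b9⊕b11⊕b13⊕b15 = 1⊕1⊕0⊕0⊕0⊕1⊕0⊕1 = 0
s2: b2⊕b3⊕b6⊕b7⊕b10⊕b11⊕b14⊕b15 = 1⊕1⊕0⊕0⊕1⊕1⊕1⊕1 = 0
s4: b4⊕b5⊕b6⊕b7⊕b12⊕b13⊕b14⊕b15 = 1⊕0⊕0⊕0⊕1⊕0⊕1⊕1 = 0
s8: b8⊕b9⊕b10⊕b11⊕b12⊕b13⊕b14⊕b15 = 1⊕0⊕1⊕1⊕1⊕0⊕1⊕1 = 0
Syndrome (s8...s1) = 0000 → position 0 (no error).
Overall parity (XOR of all 16 bits, including p0): 0⊕1⊕1⊕1⊕1⊕0⊕0⊕0⊕1⊕0⊕1⊕1⊕1⊕0⊕1⊕1 = 0
Overall=0, syndrome position=0 → no error.

none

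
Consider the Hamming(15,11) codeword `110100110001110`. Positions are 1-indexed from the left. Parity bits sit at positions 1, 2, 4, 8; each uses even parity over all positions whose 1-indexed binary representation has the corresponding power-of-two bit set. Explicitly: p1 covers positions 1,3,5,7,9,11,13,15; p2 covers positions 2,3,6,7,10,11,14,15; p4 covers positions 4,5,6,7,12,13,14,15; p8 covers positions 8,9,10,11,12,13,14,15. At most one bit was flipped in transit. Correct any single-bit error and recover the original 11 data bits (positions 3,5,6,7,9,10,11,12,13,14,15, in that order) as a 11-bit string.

s1: b1⊕b3⊕b5⊕b7⊕b9⊕b11⊕b13⊕b15 = 1⊕0⊕0⊕1⊕0⊕0⊕1⊕0 = 1
s2: b2⊕b3⊕b6⊕b7⊕b10⊕b11⊕b14⊕b15 = 1⊕0⊕0⊕1⊕0⊕0⊕1⊕0 = 1
s4: b4⊕b5⊕b6⊕b7⊕b12⊕b13⊕b14⊕b15 = 1⊕0⊕0⊕1⊕1⊕1⊕1⊕0 = 1
s8: b8⊕b9⊕b10⊕b11⊕b12⊕b13⊕b14⊕b15 = 1⊕0⊕0⊕0⊕1⊕1⊕1⊕0 = 0
Syndrome (s8...s1) = 0111 → position 7.
Flip bit 7: corrected codeword = 110100010001110
Data bits at positions 3,5,6,7,9,10,11,12,13,14,15: 00000001110

00000001110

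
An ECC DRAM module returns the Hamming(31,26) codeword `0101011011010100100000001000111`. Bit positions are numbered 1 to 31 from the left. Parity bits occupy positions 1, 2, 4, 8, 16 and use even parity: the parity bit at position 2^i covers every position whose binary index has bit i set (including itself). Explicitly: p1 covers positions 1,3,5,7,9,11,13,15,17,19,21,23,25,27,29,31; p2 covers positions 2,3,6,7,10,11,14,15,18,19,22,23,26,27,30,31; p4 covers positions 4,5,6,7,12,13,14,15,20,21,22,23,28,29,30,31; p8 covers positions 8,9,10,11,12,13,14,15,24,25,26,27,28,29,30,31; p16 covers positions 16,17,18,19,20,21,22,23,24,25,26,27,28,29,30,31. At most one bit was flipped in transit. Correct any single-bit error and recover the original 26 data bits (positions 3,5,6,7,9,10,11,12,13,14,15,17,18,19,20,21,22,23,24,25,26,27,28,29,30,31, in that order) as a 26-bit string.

s1: b1⊕b3⊕b5⊕b7⊕b9⊕b11⊕b13⊕b15⊕b17⊕b19⊕b21⊕b23⊕b25⊕b27⊕b29⊕b31 = 0⊕0⊕0⊕1⊕1⊕0⊕0⊕0⊕1⊕0⊕0⊕0⊕1⊕0⊕1⊕1 = 0
s2: b2⊕b3⊕b6⊕b7⊕b10⊕b11⊕b14⊕b15⊕b18⊕b19⊕b22⊕b23⊕b26⊕b27⊕b30⊕b31 = 1⊕0⊕1⊕1⊕1⊕0⊕1⊕0⊕0⊕0⊕0⊕0⊕0⊕0⊕1⊕1 = 1
s4: b4⊕b5⊕b6⊕b7⊕b12⊕b13⊕b14⊕b15⊕b20⊕b21⊕b22⊕b23⊕b28⊕b29⊕b30⊕b31 = 1⊕0⊕1⊕1⊕1⊕0⊕1⊕0⊕0⊕0⊕0⊕0⊕0⊕1⊕1⊕1 = 0
s8: b8⊕b9⊕b10⊕b11⊕b12⊕b13⊕b14⊕b15⊕b24⊕b25⊕b26⊕b27⊕b28⊕b29⊕b30⊕b31 = 0⊕1⊕1⊕0⊕1⊕0⊕1⊕0⊕0⊕1⊕0⊕0⊕0⊕1⊕1⊕1 = 0
s16: b16⊕b17⊕b18⊕b19⊕b20⊕b21⊕b22⊕b23⊕b24⊕b25⊕b26⊕b27⊕b28⊕b29⊕b30⊕b31 = 0⊕1⊕0⊕0⊕0⊕0⊕0⊕0⊕0⊕1⊕0⊕0⊕0⊕1⊕1⊕1 = 1
Syndrome (s16...s1) = 10010 → position 18.
Flip bit 18: corrected codeword = 0101011011010100110000001000111
Data bits at positions 3,5,6,7,9,10,11,12,13,14,15,17,18,19,20,21,22,23,24,25,26,27,28,29,30,31: 00111101010110000001000111

00111101010110000001000111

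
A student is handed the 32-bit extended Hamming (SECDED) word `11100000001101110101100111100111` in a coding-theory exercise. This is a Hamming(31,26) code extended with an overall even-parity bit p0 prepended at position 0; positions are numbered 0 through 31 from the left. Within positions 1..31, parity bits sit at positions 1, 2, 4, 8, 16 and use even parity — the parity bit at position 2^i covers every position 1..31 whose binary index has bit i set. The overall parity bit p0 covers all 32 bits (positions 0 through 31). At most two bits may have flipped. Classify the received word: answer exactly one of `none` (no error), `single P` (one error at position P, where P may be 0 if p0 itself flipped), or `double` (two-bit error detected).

double

s1: b1⊕b3⊕b5⊕b7⊕b9⊕b11⊕b13⊕b15⊕b17⊕b19⊕b21⊕b23⊕b25⊕b27⊕b29⊕b31 = 1⊕0⊕0⊕0⊕0⊕1⊕1⊕1⊕1⊕1⊕0⊕1⊕1⊕0⊕1⊕1 = 0
s2: b2⊕b3⊕b6⊕b7⊕b10⊕b11⊕b14⊕b15⊕b18⊕b19⊕b22⊕b23⊕b26⊕b27⊕b30⊕b31 = 1⊕0⊕0⊕0⊕1⊕1⊕1⊕1⊕0⊕1⊕0⊕1⊕1⊕0⊕1⊕1 = 0
s4: b4⊕b5⊕b6⊕b7⊕b12⊕b13⊕b14⊕b15⊕b20⊕b21⊕b22⊕b23⊕b28⊕b29⊕b30⊕b31 = 0⊕0⊕0⊕0⊕0⊕1⊕1⊕1⊕1⊕0⊕0⊕1⊕0⊕1⊕1⊕1 = 0
s8: b8⊕b9⊕b10⊕b11⊕b12⊕b13⊕b14⊕b15⊕b24⊕b25⊕b26⊕b27⊕b28⊕b29⊕b30⊕b31 = 0⊕0⊕1⊕1⊕0⊕1⊕1⊕1⊕1⊕1⊕1⊕0⊕0⊕1⊕1⊕1 = 1
s16: b16⊕b17⊕b18⊕b19⊕b20⊕b21⊕b22⊕b23⊕b24⊕b25⊕b26⊕b27⊕b28⊕b29⊕b30⊕b31 = 0⊕1⊕0⊕1⊕1⊕0⊕0⊕1⊕1⊕1⊕1⊕0⊕0⊕1⊕1⊕1 = 0
Syndrome (s16...s1) = 01000 → position 8.
Overall parity (XOR of all 32 bits, including p0): 1⊕1⊕1⊕0⊕0⊕0⊕0⊕0⊕0⊕0⊕1⊕1⊕0⊕1⊕1⊕1⊕0⊕1⊕0⊕1⊕1⊕0⊕0⊕1⊕1⊕1⊕1⊕0⊕0⊕1⊕1⊕1 = 0
Overall=0, syndrome position=8 → double-bit error detected (uncorrectable).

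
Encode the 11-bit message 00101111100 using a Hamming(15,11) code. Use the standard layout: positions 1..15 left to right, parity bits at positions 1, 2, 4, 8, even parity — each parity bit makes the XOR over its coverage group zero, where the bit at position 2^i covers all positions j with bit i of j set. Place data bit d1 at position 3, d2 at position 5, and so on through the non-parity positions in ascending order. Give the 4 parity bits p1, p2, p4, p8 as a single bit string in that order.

Place data bits at non-power-of-two positions: b3=0, b5=0, b6=1, b7=0, b9=1, b10=1, b11=1, b12=1, b13=1, b14=0, b15=0.
p1 = XOR of data positions {3,5,7,9,11,13,15} = 0⊕0⊕0⊕1⊕1⊕1⊕0 = 1
p2 = XOR of data positions {3,6,7,10,11,14,15} = 0⊕1⊕0⊕1⊕1⊕0⊕0 = 1
p4 = XOR of data positions {5,6,7,12,13,14,15} = 0⊕1⊕0⊕1⊕1⊕0⊕0 = 1
p8 = XOR of data positions {9,10,11,12,13,14,15} = 1⊕1⊕1⊕1⊕1⊕0⊕0 = 1
Parity bits p1,p2,p4,p8 = 1111

1111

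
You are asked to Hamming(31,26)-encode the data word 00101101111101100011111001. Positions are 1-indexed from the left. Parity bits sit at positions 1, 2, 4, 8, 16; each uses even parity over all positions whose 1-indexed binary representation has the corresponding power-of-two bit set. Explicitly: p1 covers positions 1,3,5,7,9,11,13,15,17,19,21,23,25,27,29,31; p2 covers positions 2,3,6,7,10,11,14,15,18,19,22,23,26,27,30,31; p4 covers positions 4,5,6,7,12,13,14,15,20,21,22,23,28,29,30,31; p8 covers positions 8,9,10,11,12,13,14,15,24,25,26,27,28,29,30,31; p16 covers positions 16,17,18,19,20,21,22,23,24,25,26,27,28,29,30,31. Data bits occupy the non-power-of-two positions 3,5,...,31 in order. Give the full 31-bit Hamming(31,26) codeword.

Place data bits at non-power-of-two positions: b3=0, b5=0, b6=1, b7=0, b9=1, b10=1, b11=0, b12=1, b13=1, b14=1, b15=1, b17=1, b18=0, b19=1, b20=1, b21=0, b22=0, b23=0, b24=1, b25=1, b26=1, b27=1, b28=1, b29=0, b30=0, b31=1.
p1 = XOR of data positions {3,5,7,9,11,13,15,17,19,21,23,25,27,29,31} = 0⊕0⊕0⊕1⊕0⊕1⊕1⊕1⊕1⊕0⊕0⊕1⊕1⊕0⊕1 = 0
p2 = XOR of data positions {3,6,7,10,11,14,15,18,19,22,23,26,27,30,31} = 0⊕1⊕0⊕1⊕0⊕1⊕1⊕0⊕1⊕0⊕0⊕1⊕1⊕0⊕1 = 0
p4 = XOR of data positions {5,6,7,12,13,14,15,20,21,22,23,28,29,30,31} = 0⊕1⊕0⊕1⊕1⊕1⊕1⊕1⊕0⊕0⊕0⊕1⊕0⊕0⊕1 = 0
p8 = XOR of data positions {9,10,11,12,13,14,15,24,25,26,27,28,29,30,31} = 1⊕1⊕0⊕1⊕1⊕1⊕1⊕1⊕1⊕1⊕1⊕1⊕0⊕0⊕1 = 0
p16 = XOR of data positions {17,18,19,20,21,22,23,24,25,26,27,28,29,30,31} = 1⊕0⊕1⊕1⊕0⊕0⊕0⊕1⊕1⊕1⊕1⊕1⊕0⊕0⊕1 = 1
Codeword b1..b31 = 0000010011011111101100011111001

0000010011011111101100011111001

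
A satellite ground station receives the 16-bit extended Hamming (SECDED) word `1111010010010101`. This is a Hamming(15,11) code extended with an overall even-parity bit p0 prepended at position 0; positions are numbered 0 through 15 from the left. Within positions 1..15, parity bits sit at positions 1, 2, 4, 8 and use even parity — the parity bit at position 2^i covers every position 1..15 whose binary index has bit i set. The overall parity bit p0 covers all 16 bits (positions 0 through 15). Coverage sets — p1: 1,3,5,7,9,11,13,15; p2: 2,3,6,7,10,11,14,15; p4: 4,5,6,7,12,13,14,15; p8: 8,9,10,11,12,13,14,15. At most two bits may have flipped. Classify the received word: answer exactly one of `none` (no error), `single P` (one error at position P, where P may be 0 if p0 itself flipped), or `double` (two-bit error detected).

s1: b1⊕b3⊕b5⊕b7⊕b9⊕b11⊕b13⊕b15 = 1⊕1⊕1⊕0⊕0⊕1⊕1⊕1 = 0
s2: b2⊕b3⊕b6⊕b7⊕b10⊕b11⊕b14⊕b15 = 1⊕1⊕0⊕0⊕0⊕1⊕0⊕1 = 0
s4: b4⊕b5⊕b6⊕b7⊕b12⊕b13⊕b14⊕b15 = 0⊕1⊕0⊕0⊕0⊕1⊕0⊕1 = 1
s8: b8⊕b9⊕b10⊕b11⊕b12⊕b13⊕b14⊕b15 = 1⊕0⊕0⊕1⊕0⊕1⊕0⊕1 = 0
Syndrome (s8...s1) = 0100 → position 4.
Overall parity (XOR of all 16 bits, including p0): 1⊕1⊕1⊕1⊕0⊕1⊕0⊕0⊕1⊕0⊕0⊕1⊕0⊕1⊕0⊕1 = 1
Overall=1, syndrome position=4 → single-bit error at position 4.

single 4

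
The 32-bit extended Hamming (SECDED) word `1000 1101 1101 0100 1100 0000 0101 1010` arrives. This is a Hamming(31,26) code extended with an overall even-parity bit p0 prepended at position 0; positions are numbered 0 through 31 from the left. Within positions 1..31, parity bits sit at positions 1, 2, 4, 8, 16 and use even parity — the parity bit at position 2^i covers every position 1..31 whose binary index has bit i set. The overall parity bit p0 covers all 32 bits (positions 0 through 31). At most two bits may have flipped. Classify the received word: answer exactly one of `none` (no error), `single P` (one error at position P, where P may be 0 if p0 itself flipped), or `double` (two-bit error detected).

none

s1: b1⊕b3⊕b5⊕b7⊕b9⊕b11⊕b13⊕b15⊕b17⊕b19⊕b21⊕b23⊕b25⊕b27⊕b29⊕b31 = 0⊕0⊕1⊕1⊕1⊕1⊕1⊕0⊕1⊕0⊕0⊕0⊕1⊕1⊕0⊕0 = 0
s2: b2⊕b3⊕b6⊕b7⊕b10⊕b11⊕b14⊕b15⊕b18⊕b19⊕b22⊕b23⊕b26⊕b27⊕b30⊕b31 = 0⊕0⊕0⊕1⊕0⊕1⊕0⊕0⊕0⊕0⊕0⊕0⊕0⊕1⊕1⊕0 = 0
s4: b4⊕b5⊕b6⊕b7⊕b12⊕b13⊕b14⊕b15⊕b20⊕b21⊕b22⊕b23⊕b28⊕b29⊕b30⊕b31 = 1⊕1⊕0⊕1⊕0⊕1⊕0⊕0⊕0⊕0⊕0⊕0⊕1⊕0⊕1⊕0 = 0
s8: b8⊕b9⊕b10⊕b11⊕b12⊕b13⊕b14⊕b15⊕b24⊕b25⊕b26⊕b27⊕b28⊕b29⊕b30⊕b31 = 1⊕1⊕0⊕1⊕0⊕1⊕0⊕0⊕0⊕1⊕0⊕1⊕1⊕0⊕1⊕0 = 0
s16: b16⊕b17⊕b18⊕b19⊕b20⊕b21⊕b22⊕b23⊕b24⊕b25⊕b26⊕b27⊕b28⊕b29⊕b30⊕b31 = 1⊕1⊕0⊕0⊕0⊕0⊕0⊕0⊕0⊕1⊕0⊕1⊕1⊕0⊕1⊕0 = 0
Syndrome (s16...s1) = 00000 → position 0 (no error).
Overall parity (XOR of all 32 bits, including p0): 1⊕0⊕0⊕0⊕1⊕1⊕0⊕1⊕1⊕1⊕0⊕1⊕0⊕1⊕0⊕0⊕1⊕1⊕0⊕0⊕0⊕0⊕0⊕0⊕0⊕1⊕0⊕1⊕1⊕0⊕1⊕0 = 0
Overall=0, syndrome position=0 → no error.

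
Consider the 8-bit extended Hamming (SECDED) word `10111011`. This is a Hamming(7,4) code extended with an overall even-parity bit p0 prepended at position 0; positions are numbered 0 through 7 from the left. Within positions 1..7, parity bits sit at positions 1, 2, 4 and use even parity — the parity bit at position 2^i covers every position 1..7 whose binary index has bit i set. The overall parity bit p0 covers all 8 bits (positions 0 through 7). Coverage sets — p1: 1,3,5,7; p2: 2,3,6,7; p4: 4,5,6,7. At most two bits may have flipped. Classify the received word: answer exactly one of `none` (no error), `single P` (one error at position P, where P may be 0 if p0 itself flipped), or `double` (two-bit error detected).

double

s1: b1⊕b3⊕b5⊕b7 = 0⊕1⊕0⊕1 = 0
s2: b2⊕b3⊕b6⊕b7 = 1⊕1⊕1⊕1 = 0
s4: b4⊕b5⊕b6⊕b7 = 1⊕0⊕1⊕1 = 1
Syndrome (s4...s1) = 100 → position 4.
Overall parity (XOR of all 8 bits, including p0): 1⊕0⊕1⊕1⊕1⊕0⊕1⊕1 = 0
Overall=0, syndrome position=4 → double-bit error detected (uncorrectable).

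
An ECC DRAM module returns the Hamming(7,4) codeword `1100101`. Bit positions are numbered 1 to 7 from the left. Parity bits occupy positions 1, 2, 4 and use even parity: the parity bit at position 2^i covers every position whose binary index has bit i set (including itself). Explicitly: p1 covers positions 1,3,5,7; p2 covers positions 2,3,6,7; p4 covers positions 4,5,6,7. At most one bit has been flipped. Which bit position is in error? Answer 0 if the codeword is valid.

1

s1: b1⊕b3⊕b5⊕b7 = 1⊕0⊕1⊕1 = 1
s2: b2⊕b3⊕b6⊕b7 = 1⊕0⊕0⊕1 = 0
s4: b4⊕b5⊕b6⊕b7 = 0⊕1⊕0⊕1 = 0
Syndrome (s4...s1) = 001 → position 1.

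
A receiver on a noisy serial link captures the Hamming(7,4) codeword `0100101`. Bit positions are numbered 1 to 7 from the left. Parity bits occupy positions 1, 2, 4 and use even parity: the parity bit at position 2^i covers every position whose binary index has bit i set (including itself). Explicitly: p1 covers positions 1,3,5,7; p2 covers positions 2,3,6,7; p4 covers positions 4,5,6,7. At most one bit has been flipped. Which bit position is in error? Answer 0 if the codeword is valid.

0

s1: b1⊕b3⊕b5⊕b7 = 0⊕0⊕1⊕1 = 0
s2: b2⊕b3⊕b6⊕b7 = 1⊕0⊕0⊕1 = 0
s4: b4⊕b5⊕b6⊕b7 = 0⊕1⊕0⊕1 = 0
Syndrome (s4...s1) = 000 → position 0 (no error).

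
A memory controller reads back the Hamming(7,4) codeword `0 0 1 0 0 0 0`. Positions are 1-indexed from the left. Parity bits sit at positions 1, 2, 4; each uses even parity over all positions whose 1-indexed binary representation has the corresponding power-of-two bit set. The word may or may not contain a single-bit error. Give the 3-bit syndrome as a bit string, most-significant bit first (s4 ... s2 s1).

011

s1: b1⊕b3⊕b5⊕b7 = 0⊕1⊕0⊕0 = 1
s2: b2⊕b3⊕b6⊕b7 = 0⊕1⊕0⊕0 = 1
s4: b4⊕b5⊕b6⊕b7 = 0⊕0⊕0⊕0 = 0
Syndrome (s4...s1) = 011 → position 3.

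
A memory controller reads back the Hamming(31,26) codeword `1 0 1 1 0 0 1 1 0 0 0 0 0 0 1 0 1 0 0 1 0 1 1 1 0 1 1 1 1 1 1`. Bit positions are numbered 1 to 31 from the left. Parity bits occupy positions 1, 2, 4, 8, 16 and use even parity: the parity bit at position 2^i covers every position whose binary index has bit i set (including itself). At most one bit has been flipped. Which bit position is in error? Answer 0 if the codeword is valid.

27

s1: b1⊕b3⊕b5⊕b7⊕b9⊕b11⊕b13⊕b15⊕b17⊕b19⊕b21⊕b23⊕b25⊕b27⊕b29⊕b31 = 1⊕1⊕0⊕1⊕0⊕0⊕0⊕1⊕1⊕0⊕0⊕1⊕0⊕1⊕1⊕1 = 1
s2: b2⊕b3⊕b6⊕b7⊕b10⊕b11⊕b14⊕b15⊕b18⊕b19⊕b22⊕b23⊕b26⊕b27⊕b30⊕b31 = 0⊕1⊕0⊕1⊕0⊕0⊕0⊕1⊕0⊕0⊕1⊕1⊕1⊕1⊕1⊕1 = 1
s4: b4⊕b5⊕b6⊕b7⊕b12⊕b13⊕b14⊕b15⊕b20⊕b21⊕b22⊕b23⊕b28⊕b29⊕b30⊕b31 = 1⊕0⊕0⊕1⊕0⊕0⊕0⊕1⊕1⊕0⊕1⊕1⊕1⊕1⊕1⊕1 = 0
s8: b8⊕b9⊕b10⊕b11⊕b12⊕b13⊕b14⊕b15⊕b24⊕b25⊕b26⊕b27⊕b28⊕b29⊕b30⊕b31 = 1⊕0⊕0⊕0⊕0⊕0⊕0⊕1⊕1⊕0⊕1⊕1⊕1⊕1⊕1⊕1 = 1
s16: b16⊕b17⊕b18⊕b19⊕b20⊕b21⊕b22⊕b23⊕b24⊕b25⊕b26⊕b27⊕b28⊕b29⊕b30⊕b31 = 0⊕1⊕0⊕0⊕1⊕0⊕1⊕1⊕1⊕0⊕1⊕1⊕1⊕1⊕1⊕1 = 1
Syndrome (s16...s1) = 11011 → position 27.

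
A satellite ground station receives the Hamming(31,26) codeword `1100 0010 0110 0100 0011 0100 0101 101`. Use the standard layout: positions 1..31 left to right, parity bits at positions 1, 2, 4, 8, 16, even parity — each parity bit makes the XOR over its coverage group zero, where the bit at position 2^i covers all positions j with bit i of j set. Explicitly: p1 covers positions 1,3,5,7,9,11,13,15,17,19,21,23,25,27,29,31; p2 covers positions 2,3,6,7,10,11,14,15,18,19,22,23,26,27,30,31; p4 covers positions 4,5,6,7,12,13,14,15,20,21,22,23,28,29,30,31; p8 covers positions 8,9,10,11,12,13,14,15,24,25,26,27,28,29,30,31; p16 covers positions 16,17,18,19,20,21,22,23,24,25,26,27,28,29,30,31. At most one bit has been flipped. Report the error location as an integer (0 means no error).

30

s1: b1⊕b3⊕b5⊕b7⊕b9⊕b11⊕b13⊕b15⊕b17⊕b19⊕b21⊕b23⊕b25⊕b27⊕b29⊕b31 = 1⊕0⊕0⊕1⊕0⊕1⊕0⊕0⊕0⊕1⊕0⊕0⊕0⊕0⊕1⊕1 = 0
s2: b2⊕b3⊕b6⊕b7⊕b10⊕b11⊕b14⊕b15⊕b18⊕b19⊕b22⊕b23⊕b26⊕b27⊕b30⊕b31 = 1⊕0⊕0⊕1⊕1⊕1⊕1⊕0⊕0⊕1⊕1⊕0⊕1⊕0⊕0⊕1 = 1
s4: b4⊕b5⊕b6⊕b7⊕b12⊕b13⊕b14⊕b15⊕b20⊕b21⊕b22⊕b23⊕b28⊕b29⊕b30⊕b31 = 0⊕0⊕0⊕1⊕0⊕0⊕1⊕0⊕1⊕0⊕1⊕0⊕1⊕1⊕0⊕1 = 1
s8: b8⊕b9⊕b10⊕b11⊕b12⊕b13⊕b14⊕b15⊕b24⊕b25⊕b26⊕b27⊕b28⊕b29⊕b30⊕b31 = 0⊕0⊕1⊕1⊕0⊕0⊕1⊕0⊕0⊕0⊕1⊕0⊕1⊕1⊕0⊕1 = 1
s16: b16⊕b17⊕b18⊕b19⊕b20⊕b21⊕b22⊕b23⊕b24⊕b25⊕b26⊕b27⊕b28⊕b29⊕b30⊕b31 = 0⊕0⊕0⊕1⊕1⊕0⊕1⊕0⊕0⊕0⊕1⊕0⊕1⊕1⊕0⊕1 = 1
Syndrome (s16...s1) = 11110 → position 30.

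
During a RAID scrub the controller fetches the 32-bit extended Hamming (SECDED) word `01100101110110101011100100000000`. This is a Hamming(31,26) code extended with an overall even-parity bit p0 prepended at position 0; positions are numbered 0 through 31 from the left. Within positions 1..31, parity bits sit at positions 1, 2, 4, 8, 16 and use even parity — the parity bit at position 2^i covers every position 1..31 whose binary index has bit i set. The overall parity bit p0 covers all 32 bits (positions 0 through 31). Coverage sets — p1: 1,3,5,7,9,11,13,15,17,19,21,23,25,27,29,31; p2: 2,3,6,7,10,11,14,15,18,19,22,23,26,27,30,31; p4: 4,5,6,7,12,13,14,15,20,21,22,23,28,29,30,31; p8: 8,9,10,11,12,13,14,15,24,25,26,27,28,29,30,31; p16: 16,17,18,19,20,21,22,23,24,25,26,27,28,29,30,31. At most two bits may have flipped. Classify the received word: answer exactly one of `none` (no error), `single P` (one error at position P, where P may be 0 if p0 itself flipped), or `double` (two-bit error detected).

s1: b1⊕b3⊕b5⊕b7⊕b9⊕b11⊕b13⊕b15⊕b17⊕b19⊕b21⊕b23⊕b25⊕b27⊕b29⊕b31 = 1⊕0⊕1⊕1⊕1⊕1⊕0⊕0⊕0⊕1⊕0⊕1⊕0⊕0⊕0⊕0 = 1
s2: b2⊕b3⊕b6⊕b7⊕b10⊕b11⊕b14⊕b15⊕b18⊕b19⊕b22⊕b23⊕b26⊕b27⊕b30⊕b31 = 1⊕0⊕0⊕1⊕0⊕1⊕1⊕0⊕1⊕1⊕0⊕1⊕0⊕0⊕0⊕0 = 1
s4: b4⊕b5⊕b6⊕b7⊕b12⊕b13⊕b14⊕b15⊕b20⊕b21⊕b22⊕b23⊕b28⊕b29⊕b30⊕b31 = 0⊕1⊕0⊕1⊕1⊕0⊕1⊕0⊕1⊕0⊕0⊕1⊕0⊕0⊕0⊕0 = 0
s8: b8⊕b9⊕b10⊕b11⊕b12⊕b13⊕b14⊕b15⊕b24⊕b25⊕b26⊕b27⊕b28⊕b29⊕b30⊕b31 = 1⊕1⊕0⊕1⊕1⊕0⊕1⊕0⊕0⊕0⊕0⊕0⊕0⊕0⊕0⊕0 = 1
s16: b16⊕b17⊕b18⊕b19⊕b20⊕b21⊕b22⊕b23⊕b24⊕b25⊕b26⊕b27⊕b28⊕b29⊕b30⊕b31 = 1⊕0⊕1⊕1⊕1⊕0⊕0⊕1⊕0⊕0⊕0⊕0⊕0⊕0⊕0⊕0 = 1
Syndrome (s16...s1) = 11011 → position 27.
Overall parity (XOR of all 32 bits, including p0): 0⊕1⊕1⊕0⊕0⊕1⊕0⊕1⊕1⊕1⊕0⊕1⊕1⊕0⊕1⊕0⊕1⊕0⊕1⊕1⊕1⊕0⊕0⊕1⊕0⊕0⊕0⊕0⊕0⊕0⊕0⊕0 = 0
Overall=0, syndrome position=27 → double-bit error detected (uncorrectable).

double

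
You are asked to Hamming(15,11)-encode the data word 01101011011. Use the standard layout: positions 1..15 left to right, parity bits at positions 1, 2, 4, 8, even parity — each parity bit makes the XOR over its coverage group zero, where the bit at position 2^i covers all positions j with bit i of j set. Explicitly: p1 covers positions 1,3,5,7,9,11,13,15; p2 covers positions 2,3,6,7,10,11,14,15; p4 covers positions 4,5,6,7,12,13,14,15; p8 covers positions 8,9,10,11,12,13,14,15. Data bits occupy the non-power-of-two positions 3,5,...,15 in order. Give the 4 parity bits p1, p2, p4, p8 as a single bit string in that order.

0011

Place data bits at non-power-of-two positions: b3=0, b5=1, b6=1, b7=0, b9=1, b10=0, b11=1, b12=1, b13=0, b14=1, b15=1.
p1 = XOR of data positions {3,5,7,9,11,13,15} = 0⊕1⊕0⊕1⊕1⊕0⊕1 = 0
p2 = XOR of data positions {3,6,7,10,11,14,15} = 0⊕1⊕0⊕0⊕1⊕1⊕1 = 0
p4 = XOR of data positions {5,6,7,12,13,14,15} = 1⊕1⊕0⊕1⊕0⊕1⊕1 = 1
p8 = XOR of data positions {9,10,11,12,13,14,15} = 1⊕0⊕1⊕1⊕0⊕1⊕1 = 1
Parity bits p1,p2,p4,p8 = 0011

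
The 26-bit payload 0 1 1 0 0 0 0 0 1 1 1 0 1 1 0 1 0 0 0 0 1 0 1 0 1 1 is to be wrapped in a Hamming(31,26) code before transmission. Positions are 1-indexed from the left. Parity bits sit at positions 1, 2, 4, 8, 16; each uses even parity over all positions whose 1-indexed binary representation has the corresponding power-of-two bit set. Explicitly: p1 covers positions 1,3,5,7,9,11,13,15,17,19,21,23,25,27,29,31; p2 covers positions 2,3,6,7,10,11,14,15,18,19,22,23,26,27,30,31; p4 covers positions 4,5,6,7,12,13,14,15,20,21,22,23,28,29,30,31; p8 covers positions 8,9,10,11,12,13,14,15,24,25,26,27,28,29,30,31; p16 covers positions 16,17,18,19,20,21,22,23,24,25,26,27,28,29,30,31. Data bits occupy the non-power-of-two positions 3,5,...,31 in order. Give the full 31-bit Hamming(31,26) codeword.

Place data bits at non-power-of-two positions: b3=0, b5=1, b6=1, b7=0, b9=0, b10=0, b11=0, b12=0, b13=1, b14=1, b15=1, b17=0, b18=1, b19=1, b20=0, b21=1, b22=0, b23=0, b24=0, b25=0, b26=1, b27=0, b28=1, b29=0, b30=1, b31=1.
p1 = XOR of data positions {3,5,7,9,11,13,15,17,19,21,23,25,27,29,31} = 0⊕1⊕0⊕0⊕0⊕1⊕1⊕0⊕1⊕1⊕0⊕0⊕0⊕0⊕1 = 0
p2 = XOR of data positions {3,6,7,10,11,14,15,18,19,22,23,26,27,30,31} = 0⊕1⊕0⊕0⊕0⊕1⊕1⊕1⊕1⊕0⊕0⊕1⊕0⊕1⊕1 = 0
p4 = XOR of data positions {5,6,7,12,13,14,15,20,21,22,23,28,29,30,31} = 1⊕1⊕0⊕0⊕1⊕1⊕1⊕0⊕1⊕0⊕0⊕1⊕0⊕1⊕1 = 1
p8 = XOR of data positions {9,10,11,12,13,14,15,24,25,26,27,28,29,30,31} = 0⊕0⊕0⊕0⊕1⊕1⊕1⊕0⊕0⊕1⊕0⊕1⊕0⊕1⊕1 = 1
p16 = XOR of data positions {17,18,19,20,21,22,23,24,25,26,27,28,29,30,31} = 0⊕1⊕1⊕0⊕1⊕0⊕0⊕0⊕0⊕1⊕0⊕1⊕0⊕1⊕1 = 1
Codeword b1..b31 = 0001110100001111011010000101011

0001110100001111011010000101011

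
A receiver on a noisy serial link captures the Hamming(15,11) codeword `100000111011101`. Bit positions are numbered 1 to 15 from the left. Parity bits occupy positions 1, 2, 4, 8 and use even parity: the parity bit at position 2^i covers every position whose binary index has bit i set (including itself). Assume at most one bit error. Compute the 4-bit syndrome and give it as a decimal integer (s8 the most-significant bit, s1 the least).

2

s1: b1⊕b3⊕b5⊕b7⊕b9⊕b11⊕b13⊕b15 = 1⊕0⊕0⊕1⊕1⊕1⊕1⊕1 = 0
s2: b2⊕b3⊕b6⊕b7⊕b10⊕b11⊕b14⊕b15 = 0⊕0⊕0⊕1⊕0⊕1⊕0⊕1 = 1
s4: b4⊕b5⊕b6⊕b7⊕b12⊕b13⊕b14⊕b15 = 0⊕0⊕0⊕1⊕1⊕1⊕0⊕1 = 0
s8: b8⊕b9⊕b10⊕b11⊕b12⊕b13⊕b14⊕b15 = 1⊕1⊕0⊕1⊕1⊕1⊕0⊕1 = 0
Syndrome (s8...s1) = 0010 → position 2.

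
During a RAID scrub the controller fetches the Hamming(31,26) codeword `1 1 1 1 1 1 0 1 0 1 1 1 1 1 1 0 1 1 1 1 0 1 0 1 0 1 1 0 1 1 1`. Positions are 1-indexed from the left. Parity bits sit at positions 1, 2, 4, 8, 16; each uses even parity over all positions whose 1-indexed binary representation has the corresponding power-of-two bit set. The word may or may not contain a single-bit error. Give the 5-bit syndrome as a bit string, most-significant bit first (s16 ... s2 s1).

s1: b1⊕b3⊕b5⊕b7⊕b9⊕b11⊕b13⊕b15⊕b17⊕b19⊕b21⊕b23⊕b25⊕b27⊕b29⊕b31 = 1⊕1⊕1⊕0⊕0⊕1⊕1⊕1⊕1⊕1⊕0⊕0⊕0⊕1⊕1⊕1 = 1
s2: b2⊕b3⊕b6⊕b7⊕b10⊕b11⊕b14⊕b15⊕b18⊕b19⊕b22⊕b23⊕b26⊕b27⊕b30⊕b31 = 1⊕1⊕1⊕0⊕1⊕1⊕1⊕1⊕1⊕1⊕1⊕0⊕1⊕1⊕1⊕1 = 0
s4: b4⊕b5⊕b6⊕b7⊕b12⊕b13⊕b14⊕b15⊕b20⊕b21⊕b22⊕b23⊕b28⊕b29⊕b30⊕b31 = 1⊕1⊕1⊕0⊕1⊕1⊕1⊕1⊕1⊕0⊕1⊕0⊕0⊕1⊕1⊕1 = 0
s8: b8⊕b9⊕b10⊕b11⊕b12⊕b13⊕b14⊕b15⊕b24⊕b25⊕b26⊕b27⊕b28⊕b29⊕b30⊕b31 = 1⊕0⊕1⊕1⊕1⊕1⊕1⊕1⊕1⊕0⊕1⊕1⊕0⊕1⊕1⊕1 = 1
s16: b16⊕b17⊕b18⊕b19⊕b20⊕b21⊕b22⊕b23⊕b24⊕b25⊕b26⊕b27⊕b28⊕b29⊕b30⊕b31 = 0⊕1⊕1⊕1⊕1⊕0⊕1⊕0⊕1⊕0⊕1⊕1⊕0⊕1⊕1⊕1 = 1
Syndrome (s16...s1) = 11001 → position 25.

11001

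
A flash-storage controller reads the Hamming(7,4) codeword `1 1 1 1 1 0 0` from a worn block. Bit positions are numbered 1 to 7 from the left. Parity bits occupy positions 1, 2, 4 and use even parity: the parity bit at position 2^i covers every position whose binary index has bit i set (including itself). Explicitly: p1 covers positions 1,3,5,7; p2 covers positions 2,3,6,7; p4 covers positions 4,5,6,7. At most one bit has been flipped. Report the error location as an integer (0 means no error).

1

s1: b1⊕b3⊕b5⊕b7 = 1⊕1⊕1⊕0 = 1
s2: b2⊕b3⊕b6⊕b7 = 1⊕1⊕0⊕0 = 0
s4: b4⊕b5⊕b6⊕b7 = 1⊕1⊕0⊕0 = 0
Syndrome (s4...s1) = 001 → position 1.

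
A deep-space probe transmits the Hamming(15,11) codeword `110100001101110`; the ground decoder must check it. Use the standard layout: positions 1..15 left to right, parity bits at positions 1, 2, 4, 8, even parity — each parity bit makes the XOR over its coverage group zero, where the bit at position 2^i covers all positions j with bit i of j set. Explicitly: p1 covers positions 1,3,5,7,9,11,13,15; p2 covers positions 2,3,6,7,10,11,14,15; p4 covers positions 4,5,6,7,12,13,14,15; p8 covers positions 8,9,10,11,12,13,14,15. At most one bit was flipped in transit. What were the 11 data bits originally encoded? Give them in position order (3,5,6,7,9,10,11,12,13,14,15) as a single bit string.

00001111110

s1: b1⊕b3⊕b5⊕b7⊕b9⊕b11⊕b13⊕b15 = 1⊕0⊕0⊕0⊕1⊕0⊕1⊕0 = 1
s2: b2⊕b3⊕b6⊕b7⊕b10⊕b11⊕b14⊕b15 = 1⊕0⊕0⊕0⊕1⊕0⊕1⊕0 = 1
s4: b4⊕b5⊕b6⊕b7⊕b12⊕b13⊕b14⊕b15 = 1⊕0⊕0⊕0⊕1⊕1⊕1⊕0 = 0
s8: b8⊕b9⊕b10⊕b11⊕b12⊕b13⊕b14⊕b15 = 0⊕1⊕1⊕0⊕1⊕1⊕1⊕0 = 1
Syndrome (s8...s1) = 1011 → position 11.
Flip bit 11: corrected codeword = 110100001111110
Data bits at positions 3,5,6,7,9,10,11,12,13,14,15: 00001111110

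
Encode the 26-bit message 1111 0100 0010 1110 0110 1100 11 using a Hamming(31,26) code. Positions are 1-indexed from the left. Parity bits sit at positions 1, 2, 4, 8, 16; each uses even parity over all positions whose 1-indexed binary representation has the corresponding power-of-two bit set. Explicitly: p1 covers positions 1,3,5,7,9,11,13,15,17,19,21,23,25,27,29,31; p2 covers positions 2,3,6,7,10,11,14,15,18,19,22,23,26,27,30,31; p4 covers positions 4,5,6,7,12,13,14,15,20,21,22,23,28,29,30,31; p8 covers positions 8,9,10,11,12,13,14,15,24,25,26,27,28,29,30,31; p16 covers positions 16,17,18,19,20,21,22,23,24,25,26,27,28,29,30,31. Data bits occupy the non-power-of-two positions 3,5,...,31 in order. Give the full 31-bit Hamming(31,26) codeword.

Place data bits at non-power-of-two positions: b3=1, b5=1, b6=1, b7=1, b9=0, b10=1, b11=0, b12=0, b13=0, b14=0, b15=1, b17=0, b18=1, b19=1, b20=1, b21=0, b22=0, b23=1, b24=1, b25=0, b26=1, b27=1, b28=0, b29=0, b30=1, b31=1.
p1 = XOR of data positions {3,5,7,9,11,13,15,17,19,21,23,25,27,29,31} = 1⊕1⊕1⊕0⊕0⊕0⊕1⊕0⊕1⊕0⊕1⊕0⊕1⊕0⊕1 = 0
p2 = XOR of data positions {3,6,7,10,11,14,15,18,19,22,23,26,27,30,31} = 1⊕1⊕1⊕1⊕0⊕0⊕1⊕1⊕1⊕0⊕1⊕1⊕1⊕1⊕1 = 0
p4 = XOR of data positions {5,6,7,12,13,14,15,20,21,22,23,28,29,30,31} = 1⊕1⊕1⊕0⊕0⊕0⊕1⊕1⊕0⊕0⊕1⊕0⊕0⊕1⊕1 = 0
p8 = XOR of data positions {9,10,11,12,13,14,15,24,25,26,27,28,29,30,31} = 0⊕1⊕0⊕0⊕0⊕0⊕1⊕1⊕0⊕1⊕1⊕0⊕0⊕1⊕1 = 1
p16 = XOR of data positions {17,18,19,20,21,22,23,24,25,26,27,28,29,30,31} = 0⊕1⊕1⊕1⊕0⊕0⊕1⊕1⊕0⊕1⊕1⊕0⊕0⊕1⊕1 = 1
Codeword b1..b31 = 0010111101000011011100110110011

0010111101000011011100110110011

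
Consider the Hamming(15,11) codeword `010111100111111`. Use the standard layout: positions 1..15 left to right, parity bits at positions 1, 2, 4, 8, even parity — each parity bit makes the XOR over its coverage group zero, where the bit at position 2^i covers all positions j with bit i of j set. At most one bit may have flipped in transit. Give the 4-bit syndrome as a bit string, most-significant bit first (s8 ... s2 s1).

0011

s1: b1⊕b3⊕b5⊕b7⊕b9⊕b11⊕b13⊕b15 = 0⊕0⊕1⊕1⊕0⊕1⊕1⊕1 = 1
s2: b2⊕b3⊕b6⊕b7⊕b10⊕b11⊕b14⊕b15 = 1⊕0⊕1⊕1⊕1⊕1⊕1⊕1 = 1
s4: b4⊕b5⊕b6⊕b7⊕b12⊕b13⊕b14⊕b15 = 1⊕1⊕1⊕1⊕1⊕1⊕1⊕1 = 0
s8: b8⊕b9⊕b10⊕b11⊕b12⊕b13⊕b14⊕b15 = 0⊕0⊕1⊕1⊕1⊕1⊕1⊕1 = 0
Syndrome (s8...s1) = 0011 → position 3.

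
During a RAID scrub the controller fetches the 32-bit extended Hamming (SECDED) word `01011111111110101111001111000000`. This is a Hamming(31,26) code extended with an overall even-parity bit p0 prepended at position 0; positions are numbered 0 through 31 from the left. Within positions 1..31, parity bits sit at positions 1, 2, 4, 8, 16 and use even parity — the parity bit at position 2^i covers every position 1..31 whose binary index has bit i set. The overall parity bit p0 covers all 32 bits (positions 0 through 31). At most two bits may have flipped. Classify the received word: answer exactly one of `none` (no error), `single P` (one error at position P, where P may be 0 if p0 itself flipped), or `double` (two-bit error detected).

s1: b1⊕b3⊕b5⊕b7⊕b9⊕b11⊕b13⊕b15⊕b17⊕b19⊕b21⊕b23⊕b25⊕b27⊕b29⊕b31 = 1⊕1⊕1⊕1⊕1⊕1⊕0⊕0⊕1⊕1⊕0⊕1⊕1⊕0⊕0⊕0 = 0
s2: b2⊕b3⊕b6⊕b7⊕b10⊕b11⊕b14⊕b15⊕b18⊕b19⊕b22⊕b23⊕b26⊕b27⊕b30⊕b31 = 0⊕1⊕1⊕1⊕1⊕1⊕1⊕0⊕1⊕1⊕1⊕1⊕0⊕0⊕0⊕0 = 0
s4: b4⊕b5⊕b6⊕b7⊕b12⊕b13⊕b14⊕b15⊕b20⊕b21⊕b22⊕b23⊕b28⊕b29⊕b30⊕b31 = 1⊕1⊕1⊕1⊕1⊕0⊕1⊕0⊕0⊕0⊕1⊕1⊕0⊕0⊕0⊕0 = 0
s8: b8⊕b9⊕b10⊕b11⊕b12⊕b13⊕b14⊕b15⊕b24⊕b25⊕b26⊕b27⊕b28⊕b29⊕b30⊕b31 = 1⊕1⊕1⊕1⊕1⊕0⊕1⊕0⊕1⊕1⊕0⊕0⊕0⊕0⊕0⊕0 = 0
s16: b16⊕b17⊕b18⊕b19⊕b20⊕b21⊕b22⊕b23⊕b24⊕b25⊕b26⊕b27⊕b28⊕b29⊕b30⊕b31 = 1⊕1⊕1⊕1⊕0⊕0⊕1⊕1⊕1⊕1⊕0⊕0⊕0⊕0⊕0⊕0 = 0
Syndrome (s16...s1) = 00000 → position 0 (no error).
Overall parity (XOR of all 32 bits, including p0): 0⊕1⊕0⊕1⊕1⊕1⊕1⊕1⊕1⊕1⊕1⊕1⊕1⊕0⊕1⊕0⊕1⊕1⊕1⊕1⊕0⊕0⊕1⊕1⊕1⊕1⊕0⊕0⊕0⊕0⊕0⊕0 = 0
Overall=0, syndrome position=0 → no error.

none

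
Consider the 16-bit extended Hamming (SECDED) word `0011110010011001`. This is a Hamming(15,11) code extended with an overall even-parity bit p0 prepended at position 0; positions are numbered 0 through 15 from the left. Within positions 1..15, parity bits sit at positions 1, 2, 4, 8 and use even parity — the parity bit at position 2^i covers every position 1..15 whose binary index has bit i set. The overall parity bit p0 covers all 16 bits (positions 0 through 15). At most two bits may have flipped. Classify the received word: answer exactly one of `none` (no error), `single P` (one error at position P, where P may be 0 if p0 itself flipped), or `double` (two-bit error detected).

s1: b1⊕b3⊕b5⊕b7⊕b9⊕b11⊕b13⊕b15 = 0⊕1⊕1⊕0⊕0⊕1⊕0⊕1 = 0
s2: b2⊕b3⊕b6⊕b7⊕b10⊕b11⊕b14⊕b15 = 1⊕1⊕0⊕0⊕0⊕1⊕0⊕1 = 0
s4: b4⊕b5⊕b6⊕b7⊕b12⊕b13⊕b14⊕b15 = 1⊕1⊕0⊕0⊕1⊕0⊕0⊕1 = 0
s8: b8⊕b9⊕b10⊕b11⊕b12⊕b13⊕b14⊕b15 = 1⊕0⊕0⊕1⊕1⊕0⊕0⊕1 = 0
Syndrome (s8...s1) = 0000 → position 0 (no error).
Overall parity (XOR of all 16 bits, including p0): 0⊕0⊕1⊕1⊕1⊕1⊕0⊕0⊕1⊕0⊕0⊕1⊕1⊕0⊕0⊕1 = 0
Overall=0, syndrome position=0 → no error.

none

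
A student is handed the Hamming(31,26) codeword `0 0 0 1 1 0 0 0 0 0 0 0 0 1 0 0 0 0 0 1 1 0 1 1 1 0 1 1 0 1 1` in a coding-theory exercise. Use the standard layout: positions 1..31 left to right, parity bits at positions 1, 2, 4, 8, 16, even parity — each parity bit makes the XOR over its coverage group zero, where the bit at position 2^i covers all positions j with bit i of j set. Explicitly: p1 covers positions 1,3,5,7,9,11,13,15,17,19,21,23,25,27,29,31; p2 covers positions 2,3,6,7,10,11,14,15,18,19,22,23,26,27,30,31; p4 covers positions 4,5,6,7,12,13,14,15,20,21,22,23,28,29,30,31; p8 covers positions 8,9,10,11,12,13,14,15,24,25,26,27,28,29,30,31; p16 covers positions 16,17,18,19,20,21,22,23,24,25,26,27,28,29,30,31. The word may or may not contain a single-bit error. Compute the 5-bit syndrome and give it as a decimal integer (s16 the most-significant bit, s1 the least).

s1: b1⊕b3⊕b5⊕b7⊕b9⊕b11⊕b13⊕b15⊕b17⊕b19⊕b21⊕b23⊕b25⊕b27⊕b29⊕b31 = 0⊕0⊕1⊕0⊕0⊕0⊕0⊕0⊕0⊕0⊕1⊕1⊕1⊕1⊕0⊕1 = 0
s2: b2⊕b3⊕b6⊕b7⊕b10⊕b11⊕b14⊕b15⊕b18⊕b19⊕b22⊕b23⊕b26⊕b27⊕b30⊕b31 = 0⊕0⊕0⊕0⊕0⊕0⊕1⊕0⊕0⊕0⊕0⊕1⊕0⊕1⊕1⊕1 = 1
s4: b4⊕b5⊕b6⊕b7⊕b12⊕b13⊕b14⊕b15⊕b20⊕b21⊕b22⊕b23⊕b28⊕b29⊕b30⊕b31 = 1⊕1⊕0⊕0⊕0⊕0⊕1⊕0⊕1⊕1⊕0⊕1⊕1⊕0⊕1⊕1 = 1
s8: b8⊕b9⊕b10⊕b11⊕b12⊕b13⊕b14⊕b15⊕b24⊕b25⊕b26⊕b27⊕b28⊕b29⊕b30⊕b31 = 0⊕0⊕0⊕0⊕0⊕0⊕1⊕0⊕1⊕1⊕0⊕1⊕1⊕0⊕1⊕1 = 1
s16: b16⊕b17⊕b18⊕b19⊕b20⊕b21⊕b22⊕b23⊕b24⊕b25⊕b26⊕b27⊕b28⊕b29⊕b30⊕b31 = 0⊕0⊕0⊕0⊕1⊕1⊕0⊕1⊕1⊕1⊕0⊕1⊕1⊕0⊕1⊕1 = 1
Syndrome (s16...s1) = 11110 → position 30.

30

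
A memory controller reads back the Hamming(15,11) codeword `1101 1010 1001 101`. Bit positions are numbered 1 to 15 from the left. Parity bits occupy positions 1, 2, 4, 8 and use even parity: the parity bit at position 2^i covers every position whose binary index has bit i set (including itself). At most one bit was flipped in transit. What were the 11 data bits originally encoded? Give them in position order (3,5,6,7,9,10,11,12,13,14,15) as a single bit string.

s1: b1⊕b3⊕b5⊕b7⊕b9⊕b11⊕b13⊕b15 = 1⊕0⊕1⊕1⊕1⊕0⊕1⊕1 = 0
s2: b2⊕b3⊕b6⊕b7⊕b10⊕b11⊕b14⊕b15 = 1⊕0⊕0⊕1⊕0⊕0⊕0⊕1 = 1
s4: b4⊕b5⊕b6⊕b7⊕b12⊕b13⊕b14⊕b15 = 1⊕1⊕0⊕1⊕1⊕1⊕0⊕1 = 0
s8: b8⊕b9⊕b10⊕b11⊕b12⊕b13⊕b14⊕b15 = 0⊕1⊕0⊕0⊕1⊕1⊕0⊕1 = 0
Syndrome (s8...s1) = 0010 → position 2.
Flip bit 2: corrected codeword = 100110101001101
Data bits at positions 3,5,6,7,9,10,11,12,13,14,15: 01011001101

01011001101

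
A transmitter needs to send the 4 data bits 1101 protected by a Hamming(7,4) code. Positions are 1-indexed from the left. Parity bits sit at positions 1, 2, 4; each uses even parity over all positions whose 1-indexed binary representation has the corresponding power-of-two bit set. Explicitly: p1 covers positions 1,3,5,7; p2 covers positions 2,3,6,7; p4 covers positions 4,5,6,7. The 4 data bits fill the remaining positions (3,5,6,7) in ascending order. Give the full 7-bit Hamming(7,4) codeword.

Place data bits at non-power-of-two positions: b3=1, b5=1, b6=0, b7=1.
p1 = XOR of data positions {3,5,7} = 1⊕1⊕1 = 1
p2 = XOR of data positions {3,6,7} = 1⊕0⊕1 = 0
p4 = XOR of data positions {5,6,7} = 1⊕0⊕1 = 0
Codeword b1..b7 = 1010101

1010101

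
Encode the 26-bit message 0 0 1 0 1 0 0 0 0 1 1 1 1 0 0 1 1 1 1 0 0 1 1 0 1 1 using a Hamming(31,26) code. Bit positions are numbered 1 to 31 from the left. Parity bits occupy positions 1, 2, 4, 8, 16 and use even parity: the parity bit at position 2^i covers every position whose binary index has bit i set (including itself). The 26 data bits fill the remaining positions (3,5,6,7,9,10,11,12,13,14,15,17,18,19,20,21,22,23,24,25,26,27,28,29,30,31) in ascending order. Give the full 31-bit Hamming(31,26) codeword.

Place data bits at non-power-of-two positions: b3=0, b5=0, b6=1, b7=0, b9=1, b10=0, b11=0, b12=0, b13=0, b14=1, b15=1, b17=1, b18=1, b19=0, b20=0, b21=1, b22=1, b23=1, b24=1, b25=0, b26=0, b27=1, b28=1, b29=0, b30=1, b31=1.
p1 = XOR of data positions {3,5,7,9,11,13,15,17,19,21,23,25,27,29,31} = 0⊕0⊕0⊕1⊕0⊕0⊕1⊕1⊕0⊕1⊕1⊕0⊕1⊕0⊕1 = 1
p2 = XOR of data positions {3,6,7,10,11,14,15,18,19,22,23,26,27,30,31} = 0⊕1⊕0⊕0⊕0⊕1⊕1⊕1⊕0⊕1⊕1⊕0⊕1⊕1⊕1 = 1
p4 = XOR of data positions {5,6,7,12,13,14,15,20,21,22,23,28,29,30,31} = 0⊕1⊕0⊕0⊕0⊕1⊕1⊕0⊕1⊕1⊕1⊕1⊕0⊕1⊕1 = 1
p8 = XOR of data positions {9,10,11,12,13,14,15,24,25,26,27,28,29,30,31} = 1⊕0⊕0⊕0⊕0⊕1⊕1⊕1⊕0⊕0⊕1⊕1⊕0⊕1⊕1 = 0
p16 = XOR of data positions {17,18,19,20,21,22,23,24,25,26,27,28,29,30,31} = 1⊕1⊕0⊕0⊕1⊕1⊕1⊕1⊕0⊕0⊕1⊕1⊕0⊕1⊕1 = 0
Codeword b1..b31 = 1101010010000110110011110011011

1101010010000110110011110011011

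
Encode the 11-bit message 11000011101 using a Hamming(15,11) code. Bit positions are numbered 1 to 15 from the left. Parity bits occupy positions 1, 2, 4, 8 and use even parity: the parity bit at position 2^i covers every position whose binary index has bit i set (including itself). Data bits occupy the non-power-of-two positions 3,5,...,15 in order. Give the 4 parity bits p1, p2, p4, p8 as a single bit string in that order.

Place data bits at non-power-of-two positions: b3=1, b5=1, b6=0, b7=0, b9=0, b10=0, b11=1, b12=1, b13=1, b14=0, b15=1.
p1 = XOR of data positions {3,5,7,9,11,13,15} = 1⊕1⊕0⊕0⊕1⊕1⊕1 = 1
p2 = XOR of data positions {3,6,7,10,11,14,15} = 1⊕0⊕0⊕0⊕1⊕0⊕1 = 1
p4 = XOR of data positions {5,6,7,12,13,14,15} = 1⊕0⊕0⊕1⊕1⊕0⊕1 = 0
p8 = XOR of data positions {9,10,11,12,13,14,15} = 0⊕0⊕1⊕1⊕1⊕0⊕1 = 0
Parity bits p1,p2,p4,p8 = 1100

1100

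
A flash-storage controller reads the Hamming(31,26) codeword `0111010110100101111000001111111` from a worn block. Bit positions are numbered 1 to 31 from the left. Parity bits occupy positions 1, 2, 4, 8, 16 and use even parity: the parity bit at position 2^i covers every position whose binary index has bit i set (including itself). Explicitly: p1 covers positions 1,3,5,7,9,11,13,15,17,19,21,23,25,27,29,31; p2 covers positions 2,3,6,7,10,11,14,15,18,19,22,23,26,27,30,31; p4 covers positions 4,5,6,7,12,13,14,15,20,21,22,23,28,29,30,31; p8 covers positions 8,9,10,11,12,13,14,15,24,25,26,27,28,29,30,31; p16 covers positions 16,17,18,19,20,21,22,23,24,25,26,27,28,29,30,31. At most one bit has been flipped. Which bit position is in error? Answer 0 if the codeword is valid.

s1: b1⊕b3⊕b5⊕b7⊕b9⊕b11⊕b13⊕b15⊕b17⊕b19⊕b21⊕b23⊕b25⊕b27⊕b29⊕b31 = 0⊕1⊕0⊕0⊕1⊕1⊕0⊕0⊕1⊕1⊕0⊕0⊕1⊕1⊕1⊕1 = 1
s2: b2⊕b3⊕b6⊕b7⊕b10⊕b11⊕b14⊕b15⊕b18⊕b19⊕b22⊕b23⊕b26⊕b27⊕b30⊕b31 = 1⊕1⊕1⊕0⊕0⊕1⊕1⊕0⊕1⊕1⊕0⊕0⊕1⊕1⊕1⊕1 = 1
s4: b4⊕b5⊕b6⊕b7⊕b12⊕b13⊕b14⊕b15⊕b20⊕b21⊕b22⊕b23⊕b28⊕b29⊕b30⊕b31 = 1⊕0⊕1⊕0⊕0⊕0⊕1⊕0⊕0⊕0⊕0⊕0⊕1⊕1⊕1⊕1 = 1
s8: b8⊕b9⊕b10⊕b11⊕b12⊕b13⊕b14⊕b15⊕b24⊕b25⊕b26⊕b27⊕b28⊕b29⊕b30⊕b31 = 1⊕1⊕0⊕1⊕0⊕0⊕1⊕0⊕0⊕1⊕1⊕1⊕1⊕1⊕1⊕1 = 1
s16: b16⊕b17⊕b18⊕b19⊕b20⊕b21⊕b22⊕b23⊕b24⊕b25⊕b26⊕b27⊕b28⊕b29⊕b30⊕b31 = 1⊕1⊕1⊕1⊕0⊕0⊕0⊕0⊕0⊕1⊕1⊕1⊕1⊕1⊕1⊕1 = 1
Syndrome (s16...s1) = 11111 → position 31.

31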